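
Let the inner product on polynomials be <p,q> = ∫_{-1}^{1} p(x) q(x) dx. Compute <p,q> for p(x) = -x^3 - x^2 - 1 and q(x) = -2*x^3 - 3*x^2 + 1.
<p,q> = 116/105

Expand the product: p(x)·q(x) = 2*x^6 + 5*x^5 + 3*x^4 + x^3 + 2*x^2 - 1.
∫_{-1}^{1} of each monomial x^k gives [2/(k+1) if k even, 0 if k odd]. Integrating term-by-term (or equivalently evaluating the antiderivative F(x) = 2*x^7/7 + 5*x^6/6 + 3*x^5/5 + x^4/4 + 2*x^3/3 - x at the endpoints):
  F(1) − F(−1) = 229/140 − (223/420) = 116/105.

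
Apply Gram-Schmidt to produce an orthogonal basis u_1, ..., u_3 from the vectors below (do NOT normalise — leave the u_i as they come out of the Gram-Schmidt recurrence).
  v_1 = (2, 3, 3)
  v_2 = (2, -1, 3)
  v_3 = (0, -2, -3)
Orthogonal basis:
  u_1 = (2, 3, 3)
  u_2 = (12/11, -26/11, 18/11)
  u_3 = (18/13, 0, -12/13)

Apply the Gram-Schmidt recurrence
  u_1 = v_1
  u_i = v_i − Σ_{j<i} ((v_i · u_j) / (u_j · u_j)) · u_j.

Step by step this gives:
  u_1 = (2, 3, 3)
  u_2 = (12/11, -26/11, 18/11)
  u_3 = (18/13, 0, -12/13)

Orthogonality check:
  u_2 · u_1 = 0 (should be 0)
  u_3 · u_1 = 0 (should be 0)
  u_3 · u_2 = 0 (should be 0)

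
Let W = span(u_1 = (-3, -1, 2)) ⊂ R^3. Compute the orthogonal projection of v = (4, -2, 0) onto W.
proj_W(v) = (15/7, 5/7, -10/7)

Set up U = [u_1 | ... | u_1] ∈ R^(3×1). The projector onto W = col(U) is P = U (U^T U)^(-1) U^T.
Compute U^T U =
  [14],
and U^T v = (-10).
Solve U^T U · c = U^T v for the coefficients: c = (-5/7). The projection is proj_W(v) = U c.
Check: (v - proj_W(v)) · u_1 = 0  (should be 0).
Result: proj_W(v) = (15/7, 5/7, -10/7).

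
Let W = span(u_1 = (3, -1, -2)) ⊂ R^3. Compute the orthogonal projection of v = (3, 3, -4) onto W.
proj_W(v) = (3, -1, -2)

Set up U = [u_1 | ... | u_1] ∈ R^(3×1). The projector onto W = col(U) is P = U (U^T U)^(-1) U^T.
Compute U^T U =
  [14],
and U^T v = (14).
Solve U^T U · c = U^T v for the coefficients: c = (1). The projection is proj_W(v) = U c.
Check: (v - proj_W(v)) · u_1 = 0  (should be 0).
Result: proj_W(v) = (3, -1, -2).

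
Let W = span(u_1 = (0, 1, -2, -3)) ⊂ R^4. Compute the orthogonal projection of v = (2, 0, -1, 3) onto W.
proj_W(v) = (0, -1/2, 1, 3/2)

Set up U = [u_1 | ... | u_1] ∈ R^(4×1). The projector onto W = col(U) is P = U (U^T U)^(-1) U^T.
Compute U^T U =
  [14],
and U^T v = (-7).
Solve U^T U · c = U^T v for the coefficients: c = (-1/2). The projection is proj_W(v) = U c.
Check: (v - proj_W(v)) · u_1 = 0  (should be 0).
Result: proj_W(v) = (0, -1/2, 1, 3/2).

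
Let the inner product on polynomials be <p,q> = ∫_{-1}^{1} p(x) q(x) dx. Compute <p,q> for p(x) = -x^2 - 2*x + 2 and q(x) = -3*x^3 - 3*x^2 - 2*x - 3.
<p,q> = -116/15

Expand the product: p(x)·q(x) = 3*x^5 + 9*x^4 + 2*x^3 + x^2 + 2*x - 6.
∫_{-1}^{1} of each monomial x^k gives [2/(k+1) if k even, 0 if k odd]. Integrating term-by-term (or equivalently evaluating the antiderivative F(x) = x^6/2 + 9*x^5/5 + x^4/2 + x^3/3 + x^2 - 6*x at the endpoints):
  F(1) − F(−1) = -28/15 − (88/15) = -116/15.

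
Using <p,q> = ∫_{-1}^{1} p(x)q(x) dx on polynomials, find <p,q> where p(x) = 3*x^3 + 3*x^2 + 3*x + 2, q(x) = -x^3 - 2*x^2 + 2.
<p,q> = 512/105

Expand the product: p(x)·q(x) = -3*x^6 - 9*x^5 - 9*x^4 - 2*x^3 + 2*x^2 + 6*x + 4.
∫_{-1}^{1} of each monomial x^k gives [2/(k+1) if k even, 0 if k odd]. Integrating term-by-term (or equivalently evaluating the antiderivative F(x) = -3*x^7/7 - 3*x^6/2 - 9*x^5/5 - x^4/2 + 2*x^3/3 + 3*x^2 + 4*x at the endpoints):
  F(1) − F(−1) = 361/105 − (-151/105) = 512/105.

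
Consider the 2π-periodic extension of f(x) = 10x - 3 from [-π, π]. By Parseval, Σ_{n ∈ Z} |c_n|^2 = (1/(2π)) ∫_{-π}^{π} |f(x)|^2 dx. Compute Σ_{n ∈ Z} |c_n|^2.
Σ |c_n|^2 = 100π^2/3 + 9

Expand and integrate term by term over [-π, π]:
  ∫ (10x)^2 dx = 100·(2π^3/3); ∫ 2·10·(-3)·x dx = 0 (odd integrand); ∫ (-3)^2 dx = 9·2π.
So (1/(2π)) ∫_{-π}^{π} (10x - 3)^2 dx = 100π^2/3 + 9 = 100π^2/3 + 9.
Parseval ⇒ Σ |c_n|^2 = 100π^2/3 + 9.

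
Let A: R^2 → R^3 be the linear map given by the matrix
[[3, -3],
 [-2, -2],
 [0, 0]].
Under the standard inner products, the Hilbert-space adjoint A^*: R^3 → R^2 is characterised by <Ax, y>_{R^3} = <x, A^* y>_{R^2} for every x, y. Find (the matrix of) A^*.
A^* = A^T =
[[3, -2, 0],
 [-3, -2, 0]]

For real matrices with standard dot products, the defining identity <Ax, y> = <x, A^* y> gives (Ax)^T y = x^T (A^*) y, i.e. x^T A^T y = x^T (A^*) y. Since this holds for all x, y, we must have A^* = A^T. Therefore
A^* =
[[3, -2, 0],
 [-3, -2, 0]].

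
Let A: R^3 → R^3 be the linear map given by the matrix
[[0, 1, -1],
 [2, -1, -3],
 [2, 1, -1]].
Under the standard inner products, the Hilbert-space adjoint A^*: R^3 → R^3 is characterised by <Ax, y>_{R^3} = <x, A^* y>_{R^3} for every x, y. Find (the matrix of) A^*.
A^* = A^T =
[[0, 2, 2],
 [1, -1, 1],
 [-1, -3, -1]]

For real matrices with standard dot products, the defining identity <Ax, y> = <x, A^* y> gives (Ax)^T y = x^T (A^*) y, i.e. x^T A^T y = x^T (A^*) y. Since this holds for all x, y, we must have A^* = A^T. Therefore
A^* =
[[0, 2, 2],
 [1, -1, 1],
 [-1, -3, -1]].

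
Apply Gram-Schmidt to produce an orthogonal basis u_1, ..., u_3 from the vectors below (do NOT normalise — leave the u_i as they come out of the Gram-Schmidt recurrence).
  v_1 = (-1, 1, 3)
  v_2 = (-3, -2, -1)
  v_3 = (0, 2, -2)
Orthogonal basis:
  u_1 = (-1, 1, 3)
  u_2 = (-35/11, -20/11, -5/11)
  u_3 = (-1, 2, -1)

Apply the Gram-Schmidt recurrence
  u_1 = v_1
  u_i = v_i − Σ_{j<i} ((v_i · u_j) / (u_j · u_j)) · u_j.

Step by step this gives:
  u_1 = (-1, 1, 3)
  u_2 = (-35/11, -20/11, -5/11)
  u_3 = (-1, 2, -1)

Orthogonality check:
  u_2 · u_1 = 0 (should be 0)
  u_3 · u_1 = 0 (should be 0)
  u_3 · u_2 = 0 (should be 0)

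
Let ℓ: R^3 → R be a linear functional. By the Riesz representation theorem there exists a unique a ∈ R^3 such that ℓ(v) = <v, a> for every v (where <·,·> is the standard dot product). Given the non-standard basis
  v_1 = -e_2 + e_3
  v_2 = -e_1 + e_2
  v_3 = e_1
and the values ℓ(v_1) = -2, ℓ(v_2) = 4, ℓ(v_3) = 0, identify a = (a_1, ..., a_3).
a = (0, 4, 2)

Write a = (a_1, ..., a_3) in the standard basis. For each basis vector v_i, ℓ(v_i) = <v_i, a> is a linear equation in the a_j's. Collect the n equations into a matrix system V a = ℓ, where row i of V is v_i (expressed in the standard basis). Since V is invertible (lower-triangular with 1s on the diagonal, up to permutation), solve by back-substitution:
  V =
[[0, -1, 1],
 [-1, 1, 0],
 [1, 0, 0]]
  V a = (-2, 4, 0)
Solving gives a = (0, 4, 2).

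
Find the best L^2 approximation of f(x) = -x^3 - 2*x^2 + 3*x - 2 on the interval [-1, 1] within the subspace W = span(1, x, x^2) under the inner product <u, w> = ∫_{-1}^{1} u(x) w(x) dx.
g(x) = -2*x^2 + 12*x/5 - 2

The best approximation g ∈ W is the orthogonal projection of f onto W. Writing g = a_0 + a_1 x + a_2 x^2, the coefficients solve the normal equations G · a = b where
  G_{ij} = <φ_i, φ_j> and b_i = <f, φ_i>, with φ_0 = 1, φ_1 = x, φ_2 = x^2.
G =
  [2, 0, 2/3]
  [0, 2/3, 0]
  [2/3, 0, 2/5],
b = (-16/3, 8/5, -32/15).
Solving gives a_0 = -2, a_1 = 12/5, a_2 = -2, so
  g(x) = -2*x^2 + 12*x/5 - 2.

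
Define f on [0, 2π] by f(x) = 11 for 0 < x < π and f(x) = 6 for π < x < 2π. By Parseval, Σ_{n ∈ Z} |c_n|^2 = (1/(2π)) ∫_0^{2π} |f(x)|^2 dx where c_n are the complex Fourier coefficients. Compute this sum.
Σ |c_n|^2 = 157/2

Parseval equates the L^2 energy of f (normalised by 1/(2π)) with the ℓ^2 sum of its Fourier coefficients: (1/(2π)) ∫_0^{2π} |f|^2 = Σ |c_n|^2.
Compute the left side: (1/(2π)) [∫_0^π 11^2 dx + ∫_π^{2π} 6^2 dx] = (1/(2π)) · (121π + 36π) = (121 + 36)/2 = 157/2.
So Σ_{n ∈ Z} |c_n|^2 = 157/2.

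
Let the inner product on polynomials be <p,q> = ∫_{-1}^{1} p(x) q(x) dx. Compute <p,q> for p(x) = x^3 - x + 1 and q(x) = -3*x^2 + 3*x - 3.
<p,q> = -44/5

Expand the product: p(x)·q(x) = -3*x^5 + 3*x^4 - 6*x^2 + 6*x - 3.
∫_{-1}^{1} of each monomial x^k gives [2/(k+1) if k even, 0 if k odd]. Integrating term-by-term (or equivalently evaluating the antiderivative F(x) = -x^6/2 + 3*x^5/5 - 2*x^3 + 3*x^2 - 3*x at the endpoints):
  F(1) − F(−1) = -19/10 − (69/10) = -44/5.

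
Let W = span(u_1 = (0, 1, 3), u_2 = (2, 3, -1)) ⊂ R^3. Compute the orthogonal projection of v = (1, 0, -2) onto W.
proj_W(v) = (4/7, 9/35, -73/35)

Set up U = [u_1 | ... | u_2] ∈ R^(3×2). The projector onto W = col(U) is P = U (U^T U)^(-1) U^T.
Compute U^T U =
  [10, 0]
  [0, 14],
and U^T v = (-6, 4).
Solve U^T U · c = U^T v for the coefficients: c = (-3/5, 2/7). The projection is proj_W(v) = U c.
Check: (v - proj_W(v)) · u_1 = 0  (should be 0).
Check: (v - proj_W(v)) · u_2 = 0  (should be 0).
Result: proj_W(v) = (4/7, 9/35, -73/35).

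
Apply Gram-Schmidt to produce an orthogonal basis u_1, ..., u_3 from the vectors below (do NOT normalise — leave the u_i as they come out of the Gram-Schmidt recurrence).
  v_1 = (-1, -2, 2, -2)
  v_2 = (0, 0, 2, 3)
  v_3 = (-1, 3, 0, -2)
Orthogonal basis:
  u_1 = (-1, -2, 2, -2)
  u_2 = (-2/13, -4/13, 30/13, 35/13)
  u_3 = (-38/33, 89/33, 14/11, -28/33)

Apply the Gram-Schmidt recurrence
  u_1 = v_1
  u_i = v_i − Σ_{j<i} ((v_i · u_j) / (u_j · u_j)) · u_j.

Step by step this gives:
  u_1 = (-1, -2, 2, -2)
  u_2 = (-2/13, -4/13, 30/13, 35/13)
  u_3 = (-38/33, 89/33, 14/11, -28/33)

Orthogonality check:
  u_2 · u_1 = 0 (should be 0)
  u_3 · u_1 = 0 (should be 0)
  u_3 · u_2 = 0 (should be 0)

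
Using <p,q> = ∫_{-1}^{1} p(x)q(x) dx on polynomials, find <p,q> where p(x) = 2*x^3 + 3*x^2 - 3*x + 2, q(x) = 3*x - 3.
<p,q> = -108/5

Expand the product: p(x)·q(x) = 6*x^4 + 3*x^3 - 18*x^2 + 15*x - 6.
∫_{-1}^{1} of each monomial x^k gives [2/(k+1) if k even, 0 if k odd]. Integrating term-by-term (or equivalently evaluating the antiderivative F(x) = 6*x^5/5 + 3*x^4/4 - 6*x^3 + 15*x^2/2 - 6*x at the endpoints):
  F(1) − F(−1) = -51/20 − (381/20) = -108/5.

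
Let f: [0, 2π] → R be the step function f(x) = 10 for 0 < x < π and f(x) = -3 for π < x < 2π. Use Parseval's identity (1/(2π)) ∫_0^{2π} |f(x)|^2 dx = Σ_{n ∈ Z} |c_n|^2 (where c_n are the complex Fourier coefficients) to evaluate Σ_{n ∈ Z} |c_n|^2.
Σ |c_n|^2 = 109/2

Parseval equates the L^2 energy of f (normalised by 1/(2π)) with the ℓ^2 sum of its Fourier coefficients: (1/(2π)) ∫_0^{2π} |f|^2 = Σ |c_n|^2.
Compute the left side: (1/(2π)) [∫_0^π 10^2 dx + ∫_π^{2π} (-3)^2 dx] = (1/(2π)) · (100π + 9π) = (100 + 9)/2 = 109/2.
So Σ_{n ∈ Z} |c_n|^2 = 109/2.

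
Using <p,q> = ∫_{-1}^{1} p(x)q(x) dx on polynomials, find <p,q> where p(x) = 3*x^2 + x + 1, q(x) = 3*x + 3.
<p,q> = 14

Expand the product: p(x)·q(x) = 9*x^3 + 12*x^2 + 6*x + 3.
∫_{-1}^{1} of each monomial x^k gives [2/(k+1) if k even, 0 if k odd]. Integrating term-by-term (or equivalently evaluating the antiderivative F(x) = 9*x^4/4 + 4*x^3 + 3*x^2 + 3*x at the endpoints):
  F(1) − F(−1) = 49/4 − (-7/4) = 14.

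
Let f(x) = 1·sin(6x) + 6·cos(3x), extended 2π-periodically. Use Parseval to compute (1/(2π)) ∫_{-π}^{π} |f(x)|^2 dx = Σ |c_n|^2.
Σ |c_n|^2 = 37/2

Expand |f|^2 and use orthogonality of {sin(nx), cos(mx)} on [-π, π]:
  ∫_{-π}^{π} sin(nx)^2 dx = π, ∫ cos(mx)^2 dx = π, and cross terms integrate to 0.
So ∫_{-π}^{π} f(x)^2 dx = 1^2 · π + 6^2 · π = (1 + 36)π.
Divide by 2π: (1 + 36)/2 = 37/2.
By Parseval, this equals Σ |c_n|^2.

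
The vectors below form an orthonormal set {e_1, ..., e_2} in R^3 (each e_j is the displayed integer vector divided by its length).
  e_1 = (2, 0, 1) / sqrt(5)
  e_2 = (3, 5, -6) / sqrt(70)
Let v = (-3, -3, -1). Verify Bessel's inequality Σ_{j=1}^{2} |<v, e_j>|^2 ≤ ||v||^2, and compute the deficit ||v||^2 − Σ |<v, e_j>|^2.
Σ |<v, e_j>|^2 = 101/7; ||v||^2 = 19; deficit = 32/7

Write each e_j = u_j / sqrt(<u_j, u_j>) where u_j is the displayed integer vector. Then <v, e_j> = <v, u_j> / sqrt(<u_j, u_j>), so |<v, e_j>|^2 = <v, u_j>^2 / <u_j, u_j>.
Coefficients: <v, e_1> = -7/sqrt(5), <v, e_2> = -18/sqrt(70).
Square and sum: Σ |<v, e_j>|^2 = 101/7.
Compute ||v||^2 = v·v = 19.
Deficit = 19 − 101/7 = 32/7 ≥ 0, confirming Bessel's inequality. (The deficit equals ||v − Σ <v,e_j> e_j||^2, the squared distance from v to span{e_j}.)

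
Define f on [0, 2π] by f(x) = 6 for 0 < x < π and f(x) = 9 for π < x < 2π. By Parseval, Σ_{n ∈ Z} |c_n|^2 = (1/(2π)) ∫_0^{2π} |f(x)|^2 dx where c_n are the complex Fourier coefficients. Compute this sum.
Σ |c_n|^2 = 117/2

Parseval equates the L^2 energy of f (normalised by 1/(2π)) with the ℓ^2 sum of its Fourier coefficients: (1/(2π)) ∫_0^{2π} |f|^2 = Σ |c_n|^2.
Compute the left side: (1/(2π)) [∫_0^π 6^2 dx + ∫_π^{2π} 9^2 dx] = (1/(2π)) · (36π + 81π) = (36 + 81)/2 = 117/2.
So Σ_{n ∈ Z} |c_n|^2 = 117/2.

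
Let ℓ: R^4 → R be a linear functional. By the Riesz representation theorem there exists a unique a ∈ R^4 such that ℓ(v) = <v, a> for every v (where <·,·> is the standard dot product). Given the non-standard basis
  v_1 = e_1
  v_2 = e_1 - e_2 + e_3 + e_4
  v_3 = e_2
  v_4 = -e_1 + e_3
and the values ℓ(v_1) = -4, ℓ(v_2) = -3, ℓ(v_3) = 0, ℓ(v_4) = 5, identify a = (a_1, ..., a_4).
a = (-4, 0, 1, 0)

Write a = (a_1, ..., a_4) in the standard basis. For each basis vector v_i, ℓ(v_i) = <v_i, a> is a linear equation in the a_j's. Collect the n equations into a matrix system V a = ℓ, where row i of V is v_i (expressed in the standard basis). Since V is invertible (lower-triangular with 1s on the diagonal, up to permutation), solve by back-substitution:
  V =
[[1, 0, 0, 0],
 [1, -1, 1, 1],
 [0, 1, 0, 0],
 [-1, 0, 1, 0]]
  V a = (-4, -3, 0, 5)
Solving gives a = (-4, 0, 1, 0).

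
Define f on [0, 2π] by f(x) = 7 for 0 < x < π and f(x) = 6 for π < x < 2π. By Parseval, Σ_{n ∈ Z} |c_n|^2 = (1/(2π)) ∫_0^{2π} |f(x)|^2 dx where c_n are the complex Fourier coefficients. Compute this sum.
Σ |c_n|^2 = 85/2

Parseval equates the L^2 energy of f (normalised by 1/(2π)) with the ℓ^2 sum of its Fourier coefficients: (1/(2π)) ∫_0^{2π} |f|^2 = Σ |c_n|^2.
Compute the left side: (1/(2π)) [∫_0^π 7^2 dx + ∫_π^{2π} 6^2 dx] = (1/(2π)) · (49π + 36π) = (49 + 36)/2 = 85/2.
So Σ_{n ∈ Z} |c_n|^2 = 85/2.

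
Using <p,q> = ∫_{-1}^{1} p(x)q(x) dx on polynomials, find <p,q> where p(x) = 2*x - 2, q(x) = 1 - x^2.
<p,q> = -8/3

Expand the product: p(x)·q(x) = -2*x^3 + 2*x^2 + 2*x - 2.
∫_{-1}^{1} of each monomial x^k gives [2/(k+1) if k even, 0 if k odd]. Integrating term-by-term (or equivalently evaluating the antiderivative F(x) = -x^4/2 + 2*x^3/3 + x^2 - 2*x at the endpoints):
  F(1) − F(−1) = -5/6 − (11/6) = -8/3.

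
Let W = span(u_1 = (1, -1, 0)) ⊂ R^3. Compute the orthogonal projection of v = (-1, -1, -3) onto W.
proj_W(v) = (0, 0, 0)

Set up U = [u_1 | ... | u_1] ∈ R^(3×1). The projector onto W = col(U) is P = U (U^T U)^(-1) U^T.
Compute U^T U =
  [2],
and U^T v = (0).
Solve U^T U · c = U^T v for the coefficients: c = (0). The projection is proj_W(v) = U c.
Check: (v - proj_W(v)) · u_1 = 0  (should be 0).
Result: proj_W(v) = (0, 0, 0).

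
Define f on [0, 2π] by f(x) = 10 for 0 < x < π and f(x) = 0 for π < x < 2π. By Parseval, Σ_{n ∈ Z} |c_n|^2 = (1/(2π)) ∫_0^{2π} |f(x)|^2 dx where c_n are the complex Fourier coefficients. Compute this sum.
Σ |c_n|^2 = 50

Parseval equates the L^2 energy of f (normalised by 1/(2π)) with the ℓ^2 sum of its Fourier coefficients: (1/(2π)) ∫_0^{2π} |f|^2 = Σ |c_n|^2.
Compute the left side: (1/(2π)) [∫_0^π 10^2 dx + ∫_π^{2π} 0^2 dx] = (1/(2π)) · (100π + 0π) = (100 + 0)/2 = 50.
So Σ_{n ∈ Z} |c_n|^2 = 50.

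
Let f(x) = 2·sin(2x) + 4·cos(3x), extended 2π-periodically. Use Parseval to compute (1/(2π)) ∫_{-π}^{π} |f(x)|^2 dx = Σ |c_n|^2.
Σ |c_n|^2 = 10

Expand |f|^2 and use orthogonality of {sin(nx), cos(mx)} on [-π, π]:
  ∫_{-π}^{π} sin(nx)^2 dx = π, ∫ cos(mx)^2 dx = π, and cross terms integrate to 0.
So ∫_{-π}^{π} f(x)^2 dx = 2^2 · π + 4^2 · π = (4 + 16)π.
Divide by 2π: (4 + 16)/2 = 10.
By Parseval, this equals Σ |c_n|^2.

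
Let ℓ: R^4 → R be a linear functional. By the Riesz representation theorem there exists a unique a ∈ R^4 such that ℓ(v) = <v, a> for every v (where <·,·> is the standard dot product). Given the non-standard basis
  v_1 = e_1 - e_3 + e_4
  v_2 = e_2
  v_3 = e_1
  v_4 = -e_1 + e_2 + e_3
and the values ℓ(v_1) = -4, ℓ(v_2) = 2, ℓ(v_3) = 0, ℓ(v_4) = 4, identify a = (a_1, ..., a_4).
a = (0, 2, 2, -2)

Write a = (a_1, ..., a_4) in the standard basis. For each basis vector v_i, ℓ(v_i) = <v_i, a> is a linear equation in the a_j's. Collect the n equations into a matrix system V a = ℓ, where row i of V is v_i (expressed in the standard basis). Since V is invertible (lower-triangular with 1s on the diagonal, up to permutation), solve by back-substitution:
  V =
[[1, 0, -1, 1],
 [0, 1, 0, 0],
 [1, 0, 0, 0],
 [-1, 1, 1, 0]]
  V a = (-4, 2, 0, 4)
Solving gives a = (0, 2, 2, -2).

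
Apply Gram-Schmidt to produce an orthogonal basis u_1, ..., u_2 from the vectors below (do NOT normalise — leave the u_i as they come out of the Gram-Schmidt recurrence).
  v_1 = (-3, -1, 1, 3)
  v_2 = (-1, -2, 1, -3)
Orthogonal basis:
  u_1 = (-3, -1, 1, 3)
  u_2 = (-29/20, -43/20, 23/20, -51/20)

Apply the Gram-Schmidt recurrence
  u_1 = v_1
  u_i = v_i − Σ_{j<i} ((v_i · u_j) / (u_j · u_j)) · u_j.

Step by step this gives:
  u_1 = (-3, -1, 1, 3)
  u_2 = (-29/20, -43/20, 23/20, -51/20)

Orthogonality check:
  u_2 · u_1 = 0 (should be 0)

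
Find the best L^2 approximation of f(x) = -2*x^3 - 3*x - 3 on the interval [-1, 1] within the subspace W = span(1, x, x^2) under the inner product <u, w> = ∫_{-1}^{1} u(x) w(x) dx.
g(x) = -21*x/5 - 3

The best approximation g ∈ W is the orthogonal projection of f onto W. Writing g = a_0 + a_1 x + a_2 x^2, the coefficients solve the normal equations G · a = b where
  G_{ij} = <φ_i, φ_j> and b_i = <f, φ_i>, with φ_0 = 1, φ_1 = x, φ_2 = x^2.
G =
  [2, 0, 2/3]
  [0, 2/3, 0]
  [2/3, 0, 2/5],
b = (-6, -14/5, -2).
Solving gives a_0 = -3, a_1 = -21/5, a_2 = 0, so
  g(x) = -21*x/5 - 3.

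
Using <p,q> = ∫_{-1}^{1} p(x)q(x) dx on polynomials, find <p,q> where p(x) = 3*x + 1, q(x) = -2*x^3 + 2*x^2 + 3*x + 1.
<p,q> = 104/15

Expand the product: p(x)·q(x) = -6*x^4 + 4*x^3 + 11*x^2 + 6*x + 1.
∫_{-1}^{1} of each monomial x^k gives [2/(k+1) if k even, 0 if k odd]. Integrating term-by-term (or equivalently evaluating the antiderivative F(x) = -6*x^5/5 + x^4 + 11*x^3/3 + 3*x^2 + x at the endpoints):
  F(1) − F(−1) = 112/15 − (8/15) = 104/15.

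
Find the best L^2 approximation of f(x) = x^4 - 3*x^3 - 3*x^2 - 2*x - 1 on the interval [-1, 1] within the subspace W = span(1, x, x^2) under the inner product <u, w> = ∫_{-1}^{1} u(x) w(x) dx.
g(x) = -15*x^2/7 - 19*x/5 - 38/35

The best approximation g ∈ W is the orthogonal projection of f onto W. Writing g = a_0 + a_1 x + a_2 x^2, the coefficients solve the normal equations G · a = b where
  G_{ij} = <φ_i, φ_j> and b_i = <f, φ_i>, with φ_0 = 1, φ_1 = x, φ_2 = x^2.
G =
  [2, 0, 2/3]
  [0, 2/3, 0]
  [2/3, 0, 2/5],
b = (-18/5, -38/15, -166/105).
Solving gives a_0 = -38/35, a_1 = -19/5, a_2 = -15/7, so
  g(x) = -15*x^2/7 - 19*x/5 - 38/35.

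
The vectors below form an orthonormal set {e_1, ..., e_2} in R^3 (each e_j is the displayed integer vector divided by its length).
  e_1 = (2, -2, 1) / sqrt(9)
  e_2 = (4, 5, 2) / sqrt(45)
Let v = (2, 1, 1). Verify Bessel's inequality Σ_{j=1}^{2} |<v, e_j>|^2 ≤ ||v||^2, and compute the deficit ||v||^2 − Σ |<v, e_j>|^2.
Σ |<v, e_j>|^2 = 6; ||v||^2 = 6; deficit = 0

Write each e_j = u_j / sqrt(<u_j, u_j>) where u_j is the displayed integer vector. Then <v, e_j> = <v, u_j> / sqrt(<u_j, u_j>), so |<v, e_j>|^2 = <v, u_j>^2 / <u_j, u_j>.
Coefficients: <v, e_1> = 3/sqrt(9), <v, e_2> = 15/sqrt(45).
Square and sum: Σ |<v, e_j>|^2 = 6.
Compute ||v||^2 = v·v = 6.
Deficit = 6 − 6 = 0 ≥ 0, confirming Bessel's inequality. (The deficit equals ||v − Σ <v,e_j> e_j||^2, the squared distance from v to span{e_j}.)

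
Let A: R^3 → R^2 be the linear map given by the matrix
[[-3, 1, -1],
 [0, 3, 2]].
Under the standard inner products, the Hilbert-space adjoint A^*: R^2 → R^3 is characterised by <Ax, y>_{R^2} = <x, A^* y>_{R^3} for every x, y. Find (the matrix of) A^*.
A^* = A^T =
[[-3, 0],
 [1, 3],
 [-1, 2]]

For real matrices with standard dot products, the defining identity <Ax, y> = <x, A^* y> gives (Ax)^T y = x^T (A^*) y, i.e. x^T A^T y = x^T (A^*) y. Since this holds for all x, y, we must have A^* = A^T. Therefore
A^* =
[[-3, 0],
 [1, 3],
 [-1, 2]].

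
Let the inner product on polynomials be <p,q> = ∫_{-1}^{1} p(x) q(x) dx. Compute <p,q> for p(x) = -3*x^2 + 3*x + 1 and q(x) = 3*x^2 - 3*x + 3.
<p,q> = -38/5

Expand the product: p(x)·q(x) = -9*x^4 + 18*x^3 - 15*x^2 + 6*x + 3.
∫_{-1}^{1} of each monomial x^k gives [2/(k+1) if k even, 0 if k odd]. Integrating term-by-term (or equivalently evaluating the antiderivative F(x) = -9*x^5/5 + 9*x^4/2 - 5*x^3 + 3*x^2 + 3*x at the endpoints):
  F(1) − F(−1) = 37/10 − (113/10) = -38/5.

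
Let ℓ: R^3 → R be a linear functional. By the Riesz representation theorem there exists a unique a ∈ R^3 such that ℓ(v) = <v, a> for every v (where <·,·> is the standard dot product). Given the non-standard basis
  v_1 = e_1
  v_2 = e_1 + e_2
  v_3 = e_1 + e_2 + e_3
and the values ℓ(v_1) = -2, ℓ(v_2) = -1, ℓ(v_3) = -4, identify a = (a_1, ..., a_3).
a = (-2, 1, -3)

Write a = (a_1, ..., a_3) in the standard basis. For each basis vector v_i, ℓ(v_i) = <v_i, a> is a linear equation in the a_j's. Collect the n equations into a matrix system V a = ℓ, where row i of V is v_i (expressed in the standard basis). Since V is invertible (lower-triangular with 1s on the diagonal, up to permutation), solve by back-substitution:
  V =
[[1, 0, 0],
 [1, 1, 0],
 [1, 1, 1]]
  V a = (-2, -1, -4)
Solving gives a = (-2, 1, -3).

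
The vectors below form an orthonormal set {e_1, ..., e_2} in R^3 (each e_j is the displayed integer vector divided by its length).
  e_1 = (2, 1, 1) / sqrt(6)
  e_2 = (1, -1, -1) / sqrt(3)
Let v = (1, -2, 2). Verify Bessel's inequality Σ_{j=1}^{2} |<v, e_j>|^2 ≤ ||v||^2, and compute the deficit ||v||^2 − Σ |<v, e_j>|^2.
Σ |<v, e_j>|^2 = 1; ||v||^2 = 9; deficit = 8

Write each e_j = u_j / sqrt(<u_j, u_j>) where u_j is the displayed integer vector. Then <v, e_j> = <v, u_j> / sqrt(<u_j, u_j>), so |<v, e_j>|^2 = <v, u_j>^2 / <u_j, u_j>.
Coefficients: <v, e_1> = 2/sqrt(6), <v, e_2> = 1/sqrt(3).
Square and sum: Σ |<v, e_j>|^2 = 1.
Compute ||v||^2 = v·v = 9.
Deficit = 9 − 1 = 8 ≥ 0, confirming Bessel's inequality. (The deficit equals ||v − Σ <v,e_j> e_j||^2, the squared distance from v to span{e_j}.)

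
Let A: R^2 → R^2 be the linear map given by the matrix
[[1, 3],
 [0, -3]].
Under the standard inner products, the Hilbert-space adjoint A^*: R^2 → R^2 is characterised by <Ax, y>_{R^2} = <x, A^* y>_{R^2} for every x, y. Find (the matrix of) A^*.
A^* = A^T =
[[1, 0],
 [3, -3]]

For real matrices with standard dot products, the defining identity <Ax, y> = <x, A^* y> gives (Ax)^T y = x^T (A^*) y, i.e. x^T A^T y = x^T (A^*) y. Since this holds for all x, y, we must have A^* = A^T. Therefore
A^* =
[[1, 0],
 [3, -3]].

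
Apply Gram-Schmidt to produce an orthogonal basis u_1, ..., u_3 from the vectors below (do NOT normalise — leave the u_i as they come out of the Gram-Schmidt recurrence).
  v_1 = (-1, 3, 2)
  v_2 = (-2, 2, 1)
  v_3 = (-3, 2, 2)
Orthogonal basis:
  u_1 = (-1, 3, 2)
  u_2 = (-9/7, -1/7, -3/7)
  u_3 = (-5/26, -15/26, 10/13)

Apply the Gram-Schmidt recurrence
  u_1 = v_1
  u_i = v_i − Σ_{j<i} ((v_i · u_j) / (u_j · u_j)) · u_j.

Step by step this gives:
  u_1 = (-1, 3, 2)
  u_2 = (-9/7, -1/7, -3/7)
  u_3 = (-5/26, -15/26, 10/13)

Orthogonality check:
  u_2 · u_1 = 0 (should be 0)
  u_3 · u_1 = 0 (should be 0)
  u_3 · u_2 = 0 (should be 0)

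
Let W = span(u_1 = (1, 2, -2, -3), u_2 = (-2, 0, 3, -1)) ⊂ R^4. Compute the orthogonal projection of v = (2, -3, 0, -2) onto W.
proj_W(v) = (70/227, 36/227, -114/227, -28/227)

Set up U = [u_1 | ... | u_2] ∈ R^(4×2). The projector onto W = col(U) is P = U (U^T U)^(-1) U^T.
Compute U^T U =
  [18, -5]
  [-5, 14],
and U^T v = (2, -2).
Solve U^T U · c = U^T v for the coefficients: c = (18/227, -26/227). The projection is proj_W(v) = U c.
Check: (v - proj_W(v)) · u_1 = 0  (should be 0).
Check: (v - proj_W(v)) · u_2 = 0  (should be 0).
Result: proj_W(v) = (70/227, 36/227, -114/227, -28/227).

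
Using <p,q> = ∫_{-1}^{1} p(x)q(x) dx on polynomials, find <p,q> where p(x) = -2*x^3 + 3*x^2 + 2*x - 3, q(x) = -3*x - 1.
<p,q> = 12/5

Expand the product: p(x)·q(x) = 6*x^4 - 7*x^3 - 9*x^2 + 7*x + 3.
∫_{-1}^{1} of each monomial x^k gives [2/(k+1) if k even, 0 if k odd]. Integrating term-by-term (or equivalently evaluating the antiderivative F(x) = 6*x^5/5 - 7*x^4/4 - 3*x^3 + 7*x^2/2 + 3*x at the endpoints):
  F(1) − F(−1) = 59/20 − (11/20) = 12/5.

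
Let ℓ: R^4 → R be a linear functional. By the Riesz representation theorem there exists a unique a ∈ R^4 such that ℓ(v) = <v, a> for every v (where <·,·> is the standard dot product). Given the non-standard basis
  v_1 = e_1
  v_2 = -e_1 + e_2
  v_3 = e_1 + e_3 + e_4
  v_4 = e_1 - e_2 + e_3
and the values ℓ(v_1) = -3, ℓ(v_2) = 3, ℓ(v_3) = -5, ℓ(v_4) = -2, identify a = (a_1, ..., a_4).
a = (-3, 0, 1, -3)

Write a = (a_1, ..., a_4) in the standard basis. For each basis vector v_i, ℓ(v_i) = <v_i, a> is a linear equation in the a_j's. Collect the n equations into a matrix system V a = ℓ, where row i of V is v_i (expressed in the standard basis). Since V is invertible (lower-triangular with 1s on the diagonal, up to permutation), solve by back-substitution:
  V =
[[1, 0, 0, 0],
 [-1, 1, 0, 0],
 [1, 0, 1, 1],
 [1, -1, 1, 0]]
  V a = (-3, 3, -5, -2)
Solving gives a = (-3, 0, 1, -3).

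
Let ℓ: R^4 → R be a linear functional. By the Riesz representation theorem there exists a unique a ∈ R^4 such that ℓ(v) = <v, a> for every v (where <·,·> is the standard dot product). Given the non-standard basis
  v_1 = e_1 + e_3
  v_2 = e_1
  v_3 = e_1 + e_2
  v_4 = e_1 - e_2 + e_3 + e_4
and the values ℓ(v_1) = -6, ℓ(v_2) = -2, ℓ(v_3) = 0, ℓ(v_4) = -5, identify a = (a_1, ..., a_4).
a = (-2, 2, -4, 3)

Write a = (a_1, ..., a_4) in the standard basis. For each basis vector v_i, ℓ(v_i) = <v_i, a> is a linear equation in the a_j's. Collect the n equations into a matrix system V a = ℓ, where row i of V is v_i (expressed in the standard basis). Since V is invertible (lower-triangular with 1s on the diagonal, up to permutation), solve by back-substitution:
  V =
[[1, 0, 1, 0],
 [1, 0, 0, 0],
 [1, 1, 0, 0],
 [1, -1, 1, 1]]
  V a = (-6, -2, 0, -5)
Solving gives a = (-2, 2, -4, 3).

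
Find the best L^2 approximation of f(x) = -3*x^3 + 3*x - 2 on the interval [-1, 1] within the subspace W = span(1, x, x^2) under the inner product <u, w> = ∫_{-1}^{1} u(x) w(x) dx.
g(x) = 6*x/5 - 2

The best approximation g ∈ W is the orthogonal projection of f onto W. Writing g = a_0 + a_1 x + a_2 x^2, the coefficients solve the normal equations G · a = b where
  G_{ij} = <φ_i, φ_j> and b_i = <f, φ_i>, with φ_0 = 1, φ_1 = x, φ_2 = x^2.
G =
  [2, 0, 2/3]
  [0, 2/3, 0]
  [2/3, 0, 2/5],
b = (-4, 4/5, -4/3).
Solving gives a_0 = -2, a_1 = 6/5, a_2 = 0, so
  g(x) = 6*x/5 - 2.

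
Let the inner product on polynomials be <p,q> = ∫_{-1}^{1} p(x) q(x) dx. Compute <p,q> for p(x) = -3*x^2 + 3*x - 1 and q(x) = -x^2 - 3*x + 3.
<p,q> = -242/15

Expand the product: p(x)·q(x) = 3*x^4 + 6*x^3 - 17*x^2 + 12*x - 3.
∫_{-1}^{1} of each monomial x^k gives [2/(k+1) if k even, 0 if k odd]. Integrating term-by-term (or equivalently evaluating the antiderivative F(x) = 3*x^5/5 + 3*x^4/2 - 17*x^3/3 + 6*x^2 - 3*x at the endpoints):
  F(1) − F(−1) = -17/30 − (467/30) = -242/15.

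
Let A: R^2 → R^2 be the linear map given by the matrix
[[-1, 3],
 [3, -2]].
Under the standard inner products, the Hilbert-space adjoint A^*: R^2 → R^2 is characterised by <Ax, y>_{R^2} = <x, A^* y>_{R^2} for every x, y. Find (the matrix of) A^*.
A^* = A^T =
[[-1, 3],
 [3, -2]]

For real matrices with standard dot products, the defining identity <Ax, y> = <x, A^* y> gives (Ax)^T y = x^T (A^*) y, i.e. x^T A^T y = x^T (A^*) y. Since this holds for all x, y, we must have A^* = A^T. Therefore
A^* =
[[-1, 3],
 [3, -2]].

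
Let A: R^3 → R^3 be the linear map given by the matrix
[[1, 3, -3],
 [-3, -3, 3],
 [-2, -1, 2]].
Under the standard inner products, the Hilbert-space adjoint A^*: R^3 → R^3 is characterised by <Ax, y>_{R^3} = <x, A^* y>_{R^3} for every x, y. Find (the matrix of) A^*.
A^* = A^T =
[[1, -3, -2],
 [3, -3, -1],
 [-3, 3, 2]]

For real matrices with standard dot products, the defining identity <Ax, y> = <x, A^* y> gives (Ax)^T y = x^T (A^*) y, i.e. x^T A^T y = x^T (A^*) y. Since this holds for all x, y, we must have A^* = A^T. Therefore
A^* =
[[1, -3, -2],
 [3, -3, -1],
 [-3, 3, 2]].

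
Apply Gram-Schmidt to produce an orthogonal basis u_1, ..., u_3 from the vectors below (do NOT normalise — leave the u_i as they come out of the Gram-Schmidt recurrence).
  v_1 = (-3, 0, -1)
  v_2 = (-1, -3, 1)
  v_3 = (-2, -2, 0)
Orthogonal basis:
  u_1 = (-3, 0, -1)
  u_2 = (-2/5, -3, 6/5)
  u_3 = (3/53, -4/53, -9/53)

Apply the Gram-Schmidt recurrence
  u_1 = v_1
  u_i = v_i − Σ_{j<i} ((v_i · u_j) / (u_j · u_j)) · u_j.

Step by step this gives:
  u_1 = (-3, 0, -1)
  u_2 = (-2/5, -3, 6/5)
  u_3 = (3/53, -4/53, -9/53)

Orthogonality check:
  u_2 · u_1 = 0 (should be 0)
  u_3 · u_1 = 0 (should be 0)
  u_3 · u_2 = 0 (should be 0)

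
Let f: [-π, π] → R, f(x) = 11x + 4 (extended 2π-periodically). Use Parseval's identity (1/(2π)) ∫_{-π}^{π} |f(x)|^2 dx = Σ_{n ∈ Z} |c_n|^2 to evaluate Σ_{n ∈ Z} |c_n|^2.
Σ |c_n|^2 = 121π^2/3 + 16

Expand and integrate term by term over [-π, π]:
  ∫ (11x)^2 dx = 121·(2π^3/3); ∫ 2·11·(4)·x dx = 0 (odd integrand); ∫ 4^2 dx = 16·2π.
So (1/(2π)) ∫_{-π}^{π} (11x + 4)^2 dx = 121π^2/3 + 16 = 121π^2/3 + 16.
Parseval ⇒ Σ |c_n|^2 = 121π^2/3 + 16.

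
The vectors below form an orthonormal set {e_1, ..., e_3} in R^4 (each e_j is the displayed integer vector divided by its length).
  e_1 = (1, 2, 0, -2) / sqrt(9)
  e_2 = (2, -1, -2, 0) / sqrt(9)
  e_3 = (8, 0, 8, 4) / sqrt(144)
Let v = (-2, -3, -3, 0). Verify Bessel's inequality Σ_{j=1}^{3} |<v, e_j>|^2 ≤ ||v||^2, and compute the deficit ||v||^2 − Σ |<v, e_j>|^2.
Σ |<v, e_j>|^2 = 21; ||v||^2 = 22; deficit = 1

Write each e_j = u_j / sqrt(<u_j, u_j>) where u_j is the displayed integer vector. Then <v, e_j> = <v, u_j> / sqrt(<u_j, u_j>), so |<v, e_j>|^2 = <v, u_j>^2 / <u_j, u_j>.
Coefficients: <v, e_1> = -8/sqrt(9), <v, e_2> = 5/sqrt(9), <v, e_3> = -40/sqrt(144).
Square and sum: Σ |<v, e_j>|^2 = 21.
Compute ||v||^2 = v·v = 22.
Deficit = 22 − 21 = 1 ≥ 0, confirming Bessel's inequality. (The deficit equals ||v − Σ <v,e_j> e_j||^2, the squared distance from v to span{e_j}.)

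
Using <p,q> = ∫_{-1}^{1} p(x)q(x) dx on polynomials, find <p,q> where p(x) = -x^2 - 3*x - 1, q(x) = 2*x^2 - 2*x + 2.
<p,q> = -52/15

Expand the product: p(x)·q(x) = -2*x^4 - 4*x^3 + 2*x^2 - 4*x - 2.
∫_{-1}^{1} of each monomial x^k gives [2/(k+1) if k even, 0 if k odd]. Integrating term-by-term (or equivalently evaluating the antiderivative F(x) = -2*x^5/5 - x^4 + 2*x^3/3 - 2*x^2 - 2*x at the endpoints):
  F(1) − F(−1) = -71/15 − (-19/15) = -52/15.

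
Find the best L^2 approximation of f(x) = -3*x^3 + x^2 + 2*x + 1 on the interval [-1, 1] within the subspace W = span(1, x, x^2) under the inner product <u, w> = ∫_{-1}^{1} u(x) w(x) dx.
g(x) = x^2 + x/5 + 1

The best approximation g ∈ W is the orthogonal projection of f onto W. Writing g = a_0 + a_1 x + a_2 x^2, the coefficients solve the normal equations G · a = b where
  G_{ij} = <φ_i, φ_j> and b_i = <f, φ_i>, with φ_0 = 1, φ_1 = x, φ_2 = x^2.
G =
  [2, 0, 2/3]
  [0, 2/3, 0]
  [2/3, 0, 2/5],
b = (8/3, 2/15, 16/15).
Solving gives a_0 = 1, a_1 = 1/5, a_2 = 1, so
  g(x) = x^2 + x/5 + 1.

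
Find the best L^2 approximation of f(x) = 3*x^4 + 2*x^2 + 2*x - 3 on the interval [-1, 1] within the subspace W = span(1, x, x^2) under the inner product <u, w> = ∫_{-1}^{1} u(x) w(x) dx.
g(x) = 32*x^2/7 + 2*x - 114/35

The best approximation g ∈ W is the orthogonal projection of f onto W. Writing g = a_0 + a_1 x + a_2 x^2, the coefficients solve the normal equations G · a = b where
  G_{ij} = <φ_i, φ_j> and b_i = <f, φ_i>, with φ_0 = 1, φ_1 = x, φ_2 = x^2.
G =
  [2, 0, 2/3]
  [0, 2/3, 0]
  [2/3, 0, 2/5],
b = (-52/15, 4/3, -12/35).
Solving gives a_0 = -114/35, a_1 = 2, a_2 = 32/7, so
  g(x) = 32*x^2/7 + 2*x - 114/35.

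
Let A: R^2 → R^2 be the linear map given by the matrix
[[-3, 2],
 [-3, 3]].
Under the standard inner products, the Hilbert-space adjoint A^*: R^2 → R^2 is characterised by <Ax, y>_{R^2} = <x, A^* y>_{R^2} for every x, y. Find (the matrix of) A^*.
A^* = A^T =
[[-3, -3],
 [2, 3]]

For real matrices with standard dot products, the defining identity <Ax, y> = <x, A^* y> gives (Ax)^T y = x^T (A^*) y, i.e. x^T A^T y = x^T (A^*) y. Since this holds for all x, y, we must have A^* = A^T. Therefore
A^* =
[[-3, -3],
 [2, 3]].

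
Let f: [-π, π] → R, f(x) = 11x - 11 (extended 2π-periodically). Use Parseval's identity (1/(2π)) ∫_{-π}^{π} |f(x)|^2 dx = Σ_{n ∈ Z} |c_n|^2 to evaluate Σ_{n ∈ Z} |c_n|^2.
Σ |c_n|^2 = 121π^2/3 + 121

Expand and integrate term by term over [-π, π]:
  ∫ (11x)^2 dx = 121·(2π^3/3); ∫ 2·11·(-11)·x dx = 0 (odd integrand); ∫ (-11)^2 dx = 121·2π.
So (1/(2π)) ∫_{-π}^{π} (11x - 11)^2 dx = 121π^2/3 + 121 = 121π^2/3 + 121.
Parseval ⇒ Σ |c_n|^2 = 121π^2/3 + 121.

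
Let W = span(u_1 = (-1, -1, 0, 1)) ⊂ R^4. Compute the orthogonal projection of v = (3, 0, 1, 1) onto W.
proj_W(v) = (2/3, 2/3, 0, -2/3)

Set up U = [u_1 | ... | u_1] ∈ R^(4×1). The projector onto W = col(U) is P = U (U^T U)^(-1) U^T.
Compute U^T U =
  [3],
and U^T v = (-2).
Solve U^T U · c = U^T v for the coefficients: c = (-2/3). The projection is proj_W(v) = U c.
Check: (v - proj_W(v)) · u_1 = 0  (should be 0).
Result: proj_W(v) = (2/3, 2/3, 0, -2/3).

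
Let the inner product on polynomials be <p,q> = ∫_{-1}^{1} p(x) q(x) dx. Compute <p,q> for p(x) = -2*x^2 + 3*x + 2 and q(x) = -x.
<p,q> = -2

Expand the product: p(x)·q(x) = 2*x^3 - 3*x^2 - 2*x.
∫_{-1}^{1} of each monomial x^k gives [2/(k+1) if k even, 0 if k odd]. Integrating term-by-term (or equivalently evaluating the antiderivative F(x) = x^4/2 - x^3 - x^2 at the endpoints):
  F(1) − F(−1) = -3/2 − (1/2) = -2.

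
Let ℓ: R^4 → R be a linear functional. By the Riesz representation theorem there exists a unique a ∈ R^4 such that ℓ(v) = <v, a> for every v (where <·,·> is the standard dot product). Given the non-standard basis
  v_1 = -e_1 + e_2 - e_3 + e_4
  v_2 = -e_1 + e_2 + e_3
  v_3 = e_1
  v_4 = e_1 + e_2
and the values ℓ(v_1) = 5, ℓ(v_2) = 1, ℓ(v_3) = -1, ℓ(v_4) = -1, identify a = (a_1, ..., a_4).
a = (-1, 0, 0, 4)

Write a = (a_1, ..., a_4) in the standard basis. For each basis vector v_i, ℓ(v_i) = <v_i, a> is a linear equation in the a_j's. Collect the n equations into a matrix system V a = ℓ, where row i of V is v_i (expressed in the standard basis). Since V is invertible (lower-triangular with 1s on the diagonal, up to permutation), solve by back-substitution:
  V =
[[-1, 1, -1, 1],
 [-1, 1, 1, 0],
 [1, 0, 0, 0],
 [1, 1, 0, 0]]
  V a = (5, 1, -1, -1)
Solving gives a = (-1, 0, 0, 4).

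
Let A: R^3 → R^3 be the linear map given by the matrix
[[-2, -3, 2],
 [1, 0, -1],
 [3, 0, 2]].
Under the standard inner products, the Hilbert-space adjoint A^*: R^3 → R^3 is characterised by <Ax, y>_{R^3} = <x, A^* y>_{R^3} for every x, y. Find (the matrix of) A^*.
A^* = A^T =
[[-2, 1, 3],
 [-3, 0, 0],
 [2, -1, 2]]

For real matrices with standard dot products, the defining identity <Ax, y> = <x, A^* y> gives (Ax)^T y = x^T (A^*) y, i.e. x^T A^T y = x^T (A^*) y. Since this holds for all x, y, we must have A^* = A^T. Therefore
A^* =
[[-2, 1, 3],
 [-3, 0, 0],
 [2, -1, 2]].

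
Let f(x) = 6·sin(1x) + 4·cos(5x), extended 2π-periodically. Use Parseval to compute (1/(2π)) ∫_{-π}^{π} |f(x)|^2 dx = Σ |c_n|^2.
Σ |c_n|^2 = 26

Expand |f|^2 and use orthogonality of {sin(nx), cos(mx)} on [-π, π]:
  ∫_{-π}^{π} sin(nx)^2 dx = π, ∫ cos(mx)^2 dx = π, and cross terms integrate to 0.
So ∫_{-π}^{π} f(x)^2 dx = 6^2 · π + 4^2 · π = (36 + 16)π.
Divide by 2π: (36 + 16)/2 = 26.
By Parseval, this equals Σ |c_n|^2.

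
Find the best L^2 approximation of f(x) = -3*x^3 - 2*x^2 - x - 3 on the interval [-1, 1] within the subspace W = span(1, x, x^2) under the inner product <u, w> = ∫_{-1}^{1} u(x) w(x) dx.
g(x) = -2*x^2 - 14*x/5 - 3

The best approximation g ∈ W is the orthogonal projection of f onto W. Writing g = a_0 + a_1 x + a_2 x^2, the coefficients solve the normal equations G · a = b where
  G_{ij} = <φ_i, φ_j> and b_i = <f, φ_i>, with φ_0 = 1, φ_1 = x, φ_2 = x^2.
G =
  [2, 0, 2/3]
  [0, 2/3, 0]
  [2/3, 0, 2/5],
b = (-22/3, -28/15, -14/5).
Solving gives a_0 = -3, a_1 = -14/5, a_2 = -2, so
  g(x) = -2*x^2 - 14*x/5 - 3.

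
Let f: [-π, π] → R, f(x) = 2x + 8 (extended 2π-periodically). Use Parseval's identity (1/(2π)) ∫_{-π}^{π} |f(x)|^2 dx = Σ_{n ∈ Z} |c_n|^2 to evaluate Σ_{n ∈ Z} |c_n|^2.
Σ |c_n|^2 = 4π^2/3 + 64

Expand and integrate term by term over [-π, π]:
  ∫ (2x)^2 dx = 4·(2π^3/3); ∫ 2·2·(8)·x dx = 0 (odd integrand); ∫ 8^2 dx = 64·2π.
So (1/(2π)) ∫_{-π}^{π} (2x + 8)^2 dx = 4π^2/3 + 64 = 4π^2/3 + 64.
Parseval ⇒ Σ |c_n|^2 = 4π^2/3 + 64.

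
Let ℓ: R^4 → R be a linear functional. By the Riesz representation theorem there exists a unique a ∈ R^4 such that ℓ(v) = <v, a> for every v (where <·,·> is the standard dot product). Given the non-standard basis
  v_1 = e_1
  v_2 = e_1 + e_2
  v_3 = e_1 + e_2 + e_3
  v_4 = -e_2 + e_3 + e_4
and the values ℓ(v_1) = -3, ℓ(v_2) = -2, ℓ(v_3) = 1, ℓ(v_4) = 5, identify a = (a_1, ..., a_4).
a = (-3, 1, 3, 3)

Write a = (a_1, ..., a_4) in the standard basis. For each basis vector v_i, ℓ(v_i) = <v_i, a> is a linear equation in the a_j's. Collect the n equations into a matrix system V a = ℓ, where row i of V is v_i (expressed in the standard basis). Since V is invertible (lower-triangular with 1s on the diagonal, up to permutation), solve by back-substitution:
  V =
[[1, 0, 0, 0],
 [1, 1, 0, 0],
 [1, 1, 1, 0],
 [0, -1, 1, 1]]
  V a = (-3, -2, 1, 5)
Solving gives a = (-3, 1, 3, 3).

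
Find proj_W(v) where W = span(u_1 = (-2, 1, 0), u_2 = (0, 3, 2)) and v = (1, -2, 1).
proj_W(v) = (10/7, -8/7, -2/7)

Set up U = [u_1 | ... | u_2] ∈ R^(3×2). The projector onto W = col(U) is P = U (U^T U)^(-1) U^T.
Compute U^T U =
  [5, 3]
  [3, 13],
and U^T v = (-4, -4).
Solve U^T U · c = U^T v for the coefficients: c = (-5/7, -1/7). The projection is proj_W(v) = U c.
Check: (v - proj_W(v)) · u_1 = 0  (should be 0).
Check: (v - proj_W(v)) · u_2 = 0  (should be 0).
Result: proj_W(v) = (10/7, -8/7, -2/7).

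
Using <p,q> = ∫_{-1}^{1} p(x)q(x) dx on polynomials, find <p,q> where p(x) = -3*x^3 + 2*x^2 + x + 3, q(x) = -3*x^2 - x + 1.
<p,q> = -8/15

Expand the product: p(x)·q(x) = 9*x^5 - 3*x^4 - 8*x^3 - 8*x^2 - 2*x + 3.
∫_{-1}^{1} of each monomial x^k gives [2/(k+1) if k even, 0 if k odd]. Integrating term-by-term (or equivalently evaluating the antiderivative F(x) = 3*x^6/2 - 3*x^5/5 - 2*x^4 - 8*x^3/3 - x^2 + 3*x at the endpoints):
  F(1) − F(−1) = -53/30 − (-37/30) = -8/15.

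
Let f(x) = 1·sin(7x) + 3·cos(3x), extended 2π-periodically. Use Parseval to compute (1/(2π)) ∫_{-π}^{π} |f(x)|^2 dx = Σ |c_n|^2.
Σ |c_n|^2 = 5

Expand |f|^2 and use orthogonality of {sin(nx), cos(mx)} on [-π, π]:
  ∫_{-π}^{π} sin(nx)^2 dx = π, ∫ cos(mx)^2 dx = π, and cross terms integrate to 0.
So ∫_{-π}^{π} f(x)^2 dx = 1^2 · π + 3^2 · π = (1 + 9)π.
Divide by 2π: (1 + 9)/2 = 5.
By Parseval, this equals Σ |c_n|^2.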